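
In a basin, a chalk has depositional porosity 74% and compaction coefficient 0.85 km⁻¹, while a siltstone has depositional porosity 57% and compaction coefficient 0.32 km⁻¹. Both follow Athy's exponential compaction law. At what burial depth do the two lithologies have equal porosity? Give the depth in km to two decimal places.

Set phi₀ₐ e^(−βₐZ) = phi₀ᵦ e^(−βᵦZ) ⇒ ln(phi₀ₐ/phi₀ᵦ) = (βₐ − βᵦ)·Z
Z = ln(0.74/0.57) / (0.85 − 0.32) = 0.2610 / 0.53 = 0.492 km

0.49 km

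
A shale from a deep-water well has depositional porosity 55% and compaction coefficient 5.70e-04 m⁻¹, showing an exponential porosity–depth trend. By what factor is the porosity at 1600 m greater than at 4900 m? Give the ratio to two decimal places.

Working in km (1 km = 1000 m; k in km⁻¹ = k in m⁻¹ × 1000):
phi(z₁)/phi(z₂) = e^(−k·z₁)/e^(−k·z₂) = e^{k(z₂−z₁)}
= exp(0.57 × 3.3) = exp(1.881) = 6.5601

6.56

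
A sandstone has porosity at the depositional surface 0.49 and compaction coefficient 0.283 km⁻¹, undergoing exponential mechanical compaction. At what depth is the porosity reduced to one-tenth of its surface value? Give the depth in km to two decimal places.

phi/phi₀ = 1/10 ⇒ exp(−c·z) = 1/10 ⇒ z = ln(10) / c
z = 2.3026 / 0.283 = 8.136 km

8.14 km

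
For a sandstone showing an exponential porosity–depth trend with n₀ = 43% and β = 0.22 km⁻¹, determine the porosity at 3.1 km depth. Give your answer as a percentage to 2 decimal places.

n = n₀·exp(−β·d) = 0.43 × exp(−0.22 × 3.1) = 0.43 × exp(−0.682)
  = 0.43 × 0.5056 = 0.2174

21.74%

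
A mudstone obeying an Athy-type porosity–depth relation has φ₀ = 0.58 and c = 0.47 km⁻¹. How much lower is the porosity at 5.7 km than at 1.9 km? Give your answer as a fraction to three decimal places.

0.198

φ(1.9) = 0.58·e^(−0.47×1.9) = 0.2375
φ(5.7) = 0.58·e^(−0.47×5.7) = 0.0398
Δφ = 0.2375 − 0.0398 = 0.1977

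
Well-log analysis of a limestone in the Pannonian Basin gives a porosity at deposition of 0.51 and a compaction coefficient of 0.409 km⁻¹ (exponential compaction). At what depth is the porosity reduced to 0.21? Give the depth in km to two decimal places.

2.17 km

Invert Athy's law: d = ln(n₀/n) / β
d = ln(0.51/0.21) / 0.409 = ln(2.429) / 0.409 = 0.8873 / 0.409 = 2.169 km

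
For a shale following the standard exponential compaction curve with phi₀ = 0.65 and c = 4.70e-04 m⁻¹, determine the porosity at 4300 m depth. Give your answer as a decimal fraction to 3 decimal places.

Working in km (1 km = 1000 m; c in km⁻¹ = c in m⁻¹ × 1000):
phi = phi₀·exp(−c·d) = 0.65 × exp(−0.47 × 4.3) = 0.65 × exp(−2.021)
  = 0.65 × 0.1325 = 0.0861

0.086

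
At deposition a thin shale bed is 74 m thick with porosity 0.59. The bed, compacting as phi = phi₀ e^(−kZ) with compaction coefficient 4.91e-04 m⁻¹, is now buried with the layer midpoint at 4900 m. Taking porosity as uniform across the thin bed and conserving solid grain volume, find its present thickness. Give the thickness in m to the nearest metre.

Working in km (1 km = 1000 m; k in km⁻¹ = k in m⁻¹ × 1000):
Porosity at 4.9 km: phi = 0.59·exp(−0.491×4.9) = 0.0532
Solid-volume conservation: h(1−phi) = h₀(1−phi₀) ⇒ h = h₀·(1−phi₀)/(1−phi)
h = 0.074 × (1 − 0.59)/(1 − 0.0532) = 0.074 × 0.4330 = 0.0320 km

32 m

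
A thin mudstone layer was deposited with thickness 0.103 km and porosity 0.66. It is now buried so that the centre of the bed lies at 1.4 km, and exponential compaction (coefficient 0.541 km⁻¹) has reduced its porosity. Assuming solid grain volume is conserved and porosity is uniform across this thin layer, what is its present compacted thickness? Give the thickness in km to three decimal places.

0.051 km

Porosity at 1.4 km: phi = 0.66·exp(−0.541×1.4) = 0.3095
Solid-volume conservation: h(1−phi) = h₀(1−phi₀) ⇒ h = h₀·(1−phi₀)/(1−phi)
h = 0.103 × (1 − 0.66)/(1 − 0.3095) = 0.103 × 0.4924 = 0.0507 km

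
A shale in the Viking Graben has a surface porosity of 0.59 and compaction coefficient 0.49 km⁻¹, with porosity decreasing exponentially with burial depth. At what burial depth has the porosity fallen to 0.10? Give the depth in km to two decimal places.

Invert Athy's law: Z = ln(φ₀/φ) / β
Z = ln(0.59/0.1) / 0.49 = ln(5.9) / 0.49 = 1.7750 / 0.49 = 3.622 km

3.62 km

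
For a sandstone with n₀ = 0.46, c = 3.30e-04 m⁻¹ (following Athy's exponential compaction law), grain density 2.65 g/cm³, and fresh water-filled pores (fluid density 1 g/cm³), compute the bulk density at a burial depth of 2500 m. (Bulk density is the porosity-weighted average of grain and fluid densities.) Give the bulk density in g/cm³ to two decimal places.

Working in km (1 km = 1000 m; c in km⁻¹ = c in m⁻¹ × 1000):
Porosity at depth: n = 0.46·exp(−0.33×2.5) = 0.46×0.4382 = 0.2016
Bulk density: ρ_b = (1−n)ρ_g + n·ρ_f = 0.7984×2.65 + 0.2016×1
       = 2.116 + 0.202 = 2.317 g/cm³

2.32 g/cm³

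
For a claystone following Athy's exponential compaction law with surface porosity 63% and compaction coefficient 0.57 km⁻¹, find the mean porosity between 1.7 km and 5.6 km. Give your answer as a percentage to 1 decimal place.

9.6%

⟨φ⟩ = (1/(d₂−d₁)) ∫ φ₀ e^(−cd) dd = φ₀·(e^(−c·d₁) − e^(−c·d₂)) / (c·(d₂−d₁))
e^(−0.57×1.7) = 0.3795; e^(−0.57×5.6) = 0.0411
⟨φ⟩ = 0.63 × (0.3795 − 0.0411) / (0.57 × 3.9) = 0.63 × 0.1522 = 0.0959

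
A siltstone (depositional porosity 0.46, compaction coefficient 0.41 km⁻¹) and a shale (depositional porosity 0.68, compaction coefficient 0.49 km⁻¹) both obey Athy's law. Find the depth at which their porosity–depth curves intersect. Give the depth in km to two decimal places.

Set n₀ₐ e^(−cₐz) = n₀ᵦ e^(−cᵦz) ⇒ ln(n₀ₐ/n₀ᵦ) = (cₐ − cᵦ)·z
z = ln(0.46/0.68) / (0.41 − 0.49) = -0.3909 / -0.08 = 4.886 km

4.89 km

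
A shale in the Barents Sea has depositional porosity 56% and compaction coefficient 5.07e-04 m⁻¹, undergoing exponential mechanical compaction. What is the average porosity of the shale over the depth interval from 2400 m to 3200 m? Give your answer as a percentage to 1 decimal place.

Working in km (1 km = 1000 m; β in km⁻¹ = β in m⁻¹ × 1000):
⟨φ⟩ = (1/(Z₂−Z₁)) ∫ φ₀ e^(−βZ) dZ = φ₀·(e^(−β·Z₁) − e^(−β·Z₂)) / (β·(Z₂−Z₁))
e^(−0.507×2.4) = 0.2962; e^(−0.507×3.2) = 0.1974
⟨φ⟩ = 0.56 × (0.2962 − 0.1974) / (0.507 × 0.8) = 0.56 × 0.2435 = 0.1363

13.6%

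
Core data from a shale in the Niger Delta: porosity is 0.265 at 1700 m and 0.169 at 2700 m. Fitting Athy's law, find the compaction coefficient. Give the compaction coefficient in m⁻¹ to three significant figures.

0.000450 m⁻¹

Working in km (1 km = 1000 m; k in km⁻¹ = k in m⁻¹ × 1000):
Athy: n(d) = n₀ e^(−kd) ⇒ n₁/n₂ = e^{k(d₂−d₁)} ⇒ k = ln(n₁/n₂)/(d₂−d₁)
k = ln(0.265/0.169) / (2.7 − 1.7) = ln(1.568) / 1 = 0.4498 / 1 = 0.4498 km⁻¹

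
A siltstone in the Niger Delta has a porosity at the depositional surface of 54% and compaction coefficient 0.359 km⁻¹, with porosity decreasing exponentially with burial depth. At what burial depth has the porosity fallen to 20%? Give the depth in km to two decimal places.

2.77 km

Invert Athy's law: z = ln(φ₀/φ) / β
z = ln(0.54/0.2) / 0.359 = ln(2.7) / 0.359 = 0.9933 / 0.359 = 2.767 km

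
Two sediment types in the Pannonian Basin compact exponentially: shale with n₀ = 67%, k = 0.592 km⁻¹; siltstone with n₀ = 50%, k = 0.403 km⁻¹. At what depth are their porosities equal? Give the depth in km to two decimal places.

1.55 km

Set n₀ₐ e^(−kₐZ) = n₀ᵦ e^(−kᵦZ) ⇒ ln(n₀ₐ/n₀ᵦ) = (kₐ − kᵦ)·Z
Z = ln(0.67/0.5) / (0.592 − 0.403) = 0.2927 / 0.189 = 1.549 km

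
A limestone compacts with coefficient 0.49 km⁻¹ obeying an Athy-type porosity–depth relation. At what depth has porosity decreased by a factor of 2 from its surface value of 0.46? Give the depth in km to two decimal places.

1.41 km

n/n₀ = 1/2 ⇒ exp(−c·d) = 1/2 ⇒ d = ln(2) / c
d = 0.6931 / 0.49 = 1.415 km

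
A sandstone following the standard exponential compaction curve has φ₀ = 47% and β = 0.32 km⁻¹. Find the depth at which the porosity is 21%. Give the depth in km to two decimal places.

2.52 km

Invert Athy's law: d = ln(φ₀/φ) / β
d = ln(0.47/0.21) / 0.32 = ln(2.238) / 0.32 = 0.8056 / 0.32 = 2.518 km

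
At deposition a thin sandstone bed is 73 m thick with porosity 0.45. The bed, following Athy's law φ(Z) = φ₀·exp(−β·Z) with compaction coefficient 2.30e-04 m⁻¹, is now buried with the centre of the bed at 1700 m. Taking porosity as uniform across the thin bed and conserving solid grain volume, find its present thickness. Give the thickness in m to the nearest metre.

Working in km (1 km = 1000 m; β in km⁻¹ = β in m⁻¹ × 1000):
Porosity at 1.7 km: φ = 0.45·exp(−0.23×1.7) = 0.3044
Solid-volume conservation: h(1−φ) = h₀(1−φ₀) ⇒ h = h₀·(1−φ₀)/(1−φ)
h = 0.073 × (1 − 0.45)/(1 − 0.3044) = 0.073 × 0.7907 = 0.0577 km

58 m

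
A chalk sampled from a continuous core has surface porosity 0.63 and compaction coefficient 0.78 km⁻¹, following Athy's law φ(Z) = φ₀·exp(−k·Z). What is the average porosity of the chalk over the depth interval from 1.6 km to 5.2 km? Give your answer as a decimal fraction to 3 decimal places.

⟨φ⟩ = (1/(Z₂−Z₁)) ∫ φ₀ e^(−kZ) dZ = φ₀·(e^(−k·Z₁) − e^(−k·Z₂)) / (k·(Z₂−Z₁))
e^(−0.78×1.6) = 0.2871; e^(−0.78×5.2) = 0.0173
⟨φ⟩ = 0.63 × (0.2871 − 0.0173) / (0.78 × 3.6) = 0.63 × 0.0961 = 0.0605

0.061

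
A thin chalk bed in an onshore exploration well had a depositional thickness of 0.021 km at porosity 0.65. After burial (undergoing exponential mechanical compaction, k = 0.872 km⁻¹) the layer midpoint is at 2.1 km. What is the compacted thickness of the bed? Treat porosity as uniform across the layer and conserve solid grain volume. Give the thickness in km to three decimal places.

Porosity at 2.1 km: φ = 0.65·exp(−0.872×2.1) = 0.1041
Solid-volume conservation: h(1−φ) = h₀(1−φ₀) ⇒ h = h₀·(1−φ₀)/(1−φ)
h = 0.021 × (1 − 0.65)/(1 − 0.1041) = 0.021 × 0.3907 = 0.0082 km

0.008 km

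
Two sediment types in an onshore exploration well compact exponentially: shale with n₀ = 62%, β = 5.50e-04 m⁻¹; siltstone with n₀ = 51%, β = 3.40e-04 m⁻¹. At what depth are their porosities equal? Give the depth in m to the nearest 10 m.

930 m

Working in km (1 km = 1000 m; β in km⁻¹ = β in m⁻¹ × 1000):
Set n₀ₐ e^(−βₐz) = n₀ᵦ e^(−βᵦz) ⇒ ln(n₀ₐ/n₀ᵦ) = (βₐ − βᵦ)·z
z = ln(0.62/0.51) / (0.55 − 0.34) = 0.1953 / 0.21 = 0.930 km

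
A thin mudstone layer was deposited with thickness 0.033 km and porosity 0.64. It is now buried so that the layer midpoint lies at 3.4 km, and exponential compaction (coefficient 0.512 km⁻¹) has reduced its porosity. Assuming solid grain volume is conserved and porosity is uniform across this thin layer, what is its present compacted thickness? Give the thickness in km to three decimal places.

0.013 km

Porosity at 3.4 km: φ = 0.64·exp(−0.512×3.4) = 0.1122
Solid-volume conservation: h(1−φ) = h₀(1−φ₀) ⇒ h = h₀·(1−φ₀)/(1−φ)
h = 0.033 × (1 − 0.64)/(1 − 0.1122) = 0.033 × 0.4055 = 0.0134 km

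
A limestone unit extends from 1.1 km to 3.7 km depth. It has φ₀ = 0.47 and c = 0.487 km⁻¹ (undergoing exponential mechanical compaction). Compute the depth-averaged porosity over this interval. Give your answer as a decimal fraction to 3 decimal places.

0.156

⟨φ⟩ = (1/(z₂−z₁)) ∫ φ₀ e^(−cz) dz = φ₀·(e^(−c·z₁) − e^(−c·z₂)) / (c·(z₂−z₁))
e^(−0.487×1.1) = 0.5853; e^(−0.487×3.7) = 0.1650
⟨φ⟩ = 0.47 × (0.5853 − 0.1650) / (0.487 × 2.6) = 0.47 × 0.3319 = 0.1560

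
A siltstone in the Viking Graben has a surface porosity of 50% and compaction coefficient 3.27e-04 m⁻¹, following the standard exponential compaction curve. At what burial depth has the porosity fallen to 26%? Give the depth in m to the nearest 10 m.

2000 m

Working in km (1 km = 1000 m; β in km⁻¹ = β in m⁻¹ × 1000):
Invert Athy's law: Z = ln(phi₀/phi) / β
Z = ln(0.5/0.26) / 0.327 = ln(1.923) / 0.327 = 0.6539 / 0.327 = 2.000 km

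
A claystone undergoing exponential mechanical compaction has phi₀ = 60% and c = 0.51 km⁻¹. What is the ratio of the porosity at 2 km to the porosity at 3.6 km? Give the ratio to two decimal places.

phi(z₁)/phi(z₂) = e^(−c·z₁)/e^(−c·z₂) = e^{c(z₂−z₁)}
= exp(0.51 × 1.6) = exp(0.816) = 2.2614

2.26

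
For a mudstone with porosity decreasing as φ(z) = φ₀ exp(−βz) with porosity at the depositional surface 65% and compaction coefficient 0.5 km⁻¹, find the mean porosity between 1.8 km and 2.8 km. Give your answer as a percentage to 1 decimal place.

20.8%

⟨φ⟩ = (1/(z₂−z₁)) ∫ φ₀ e^(−βz) dz = φ₀·(e^(−β·z₁) − e^(−β·z₂)) / (β·(z₂−z₁))
e^(−0.5×1.8) = 0.4066; e^(−0.5×2.8) = 0.2466
⟨φ⟩ = 0.65 × (0.4066 − 0.2466) / (0.5 × 1) = 0.65 × 0.3199 = 0.2080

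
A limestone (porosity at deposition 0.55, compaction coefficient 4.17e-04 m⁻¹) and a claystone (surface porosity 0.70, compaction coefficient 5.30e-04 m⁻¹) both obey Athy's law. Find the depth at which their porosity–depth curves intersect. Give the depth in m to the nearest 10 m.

Working in km (1 km = 1000 m; k in km⁻¹ = k in m⁻¹ × 1000):
Set n₀ₐ e^(−kₐz) = n₀ᵦ e^(−kᵦz) ⇒ ln(n₀ₐ/n₀ᵦ) = (kₐ − kᵦ)·z
z = ln(0.55/0.7) / (0.417 − 0.53) = -0.2412 / -0.113 = 2.134 km

2130 m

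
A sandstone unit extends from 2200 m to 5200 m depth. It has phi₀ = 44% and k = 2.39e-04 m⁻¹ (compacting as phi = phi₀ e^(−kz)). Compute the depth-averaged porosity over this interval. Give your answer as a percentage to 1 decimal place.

Working in km (1 km = 1000 m; k in km⁻¹ = k in m⁻¹ × 1000):
⟨phi⟩ = (1/(z₂−z₁)) ∫ phi₀ e^(−kz) dz = phi₀·(e^(−k·z₁) − e^(−k·z₂)) / (k·(z₂−z₁))
e^(−0.239×2.2) = 0.5911; e^(−0.239×5.2) = 0.2886
⟨phi⟩ = 0.44 × (0.5911 − 0.2886) / (0.239 × 3) = 0.44 × 0.4219 = 0.1856

18.6%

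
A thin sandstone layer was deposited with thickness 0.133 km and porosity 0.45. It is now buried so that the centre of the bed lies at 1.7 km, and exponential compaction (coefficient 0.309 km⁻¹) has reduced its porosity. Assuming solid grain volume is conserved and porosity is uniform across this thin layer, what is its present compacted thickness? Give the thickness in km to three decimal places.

0.100 km

Porosity at 1.7 km: φ = 0.45·exp(−0.309×1.7) = 0.2661
Solid-volume conservation: h(1−φ) = h₀(1−φ₀) ⇒ h = h₀·(1−φ₀)/(1−φ)
h = 0.133 × (1 − 0.45)/(1 − 0.2661) = 0.133 × 0.7494 = 0.0997 km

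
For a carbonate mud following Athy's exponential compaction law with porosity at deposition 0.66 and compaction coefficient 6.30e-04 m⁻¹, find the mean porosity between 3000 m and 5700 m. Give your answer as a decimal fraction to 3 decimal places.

0.048

Working in km (1 km = 1000 m; k in km⁻¹ = k in m⁻¹ × 1000):
⟨n⟩ = (1/(z₂−z₁)) ∫ n₀ e^(−kz) dz = n₀·(e^(−k·z₁) − e^(−k·z₂)) / (k·(z₂−z₁))
e^(−0.63×3) = 0.1511; e^(−0.63×5.7) = 0.0276
⟨n⟩ = 0.66 × (0.1511 − 0.0276) / (0.63 × 2.7) = 0.66 × 0.0726 = 0.0479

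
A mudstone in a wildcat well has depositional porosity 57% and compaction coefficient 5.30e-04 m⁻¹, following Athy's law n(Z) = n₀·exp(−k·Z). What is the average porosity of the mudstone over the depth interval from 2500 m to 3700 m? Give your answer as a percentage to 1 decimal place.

11.2%

Working in km (1 km = 1000 m; k in km⁻¹ = k in m⁻¹ × 1000):
⟨n⟩ = (1/(Z₂−Z₁)) ∫ n₀ e^(−kZ) dZ = n₀·(e^(−k·Z₁) − e^(−k·Z₂)) / (k·(Z₂−Z₁))
e^(−0.53×2.5) = 0.2658; e^(−0.53×3.7) = 0.1407
⟨n⟩ = 0.57 × (0.2658 − 0.1407) / (0.53 × 1.2) = 0.57 × 0.1967 = 0.1121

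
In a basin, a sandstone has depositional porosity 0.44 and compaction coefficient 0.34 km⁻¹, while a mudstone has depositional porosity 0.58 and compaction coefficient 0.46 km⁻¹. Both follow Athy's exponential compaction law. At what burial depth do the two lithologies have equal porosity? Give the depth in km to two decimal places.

Set φ₀ₐ e^(−kₐd) = φ₀ᵦ e^(−kᵦd) ⇒ ln(φ₀ₐ/φ₀ᵦ) = (kₐ − kᵦ)·d
d = ln(0.44/0.58) / (0.34 − 0.46) = -0.2763 / -0.12 = 2.302 km

2.30 km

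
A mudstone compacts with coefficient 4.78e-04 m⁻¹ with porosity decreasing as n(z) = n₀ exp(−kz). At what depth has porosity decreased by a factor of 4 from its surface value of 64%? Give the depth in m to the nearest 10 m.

Working in km (1 km = 1000 m; k in km⁻¹ = k in m⁻¹ × 1000):
n/n₀ = 1/4 ⇒ exp(−k·z) = 1/4 ⇒ z = ln(4) / k
z = 1.3863 / 0.478 = 2.900 km

2900 m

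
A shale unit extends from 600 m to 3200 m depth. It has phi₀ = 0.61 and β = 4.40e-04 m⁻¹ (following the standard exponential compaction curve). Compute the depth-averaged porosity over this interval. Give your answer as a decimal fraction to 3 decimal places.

Working in km (1 km = 1000 m; β in km⁻¹ = β in m⁻¹ × 1000):
⟨phi⟩ = (1/(d₂−d₁)) ∫ phi₀ e^(−βd) dd = phi₀·(e^(−β·d₁) − e^(−β·d₂)) / (β·(d₂−d₁))
e^(−0.44×0.6) = 0.7680; e^(−0.44×3.2) = 0.2446
⟨phi⟩ = 0.61 × (0.7680 − 0.2446) / (0.44 × 2.6) = 0.61 × 0.4575 = 0.2791

0.279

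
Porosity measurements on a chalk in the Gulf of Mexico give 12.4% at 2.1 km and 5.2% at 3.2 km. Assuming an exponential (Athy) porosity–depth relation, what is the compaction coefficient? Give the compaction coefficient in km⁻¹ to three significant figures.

0.790 km⁻¹

Athy: φ(d) = φ₀ e^(−kd) ⇒ φ₁/φ₂ = e^{k(d₂−d₁)} ⇒ k = ln(φ₁/φ₂)/(d₂−d₁)
k = ln(0.124/0.052) / (3.2 − 2.1) = ln(2.385) / 1.1 = 0.8690 / 1.1 = 0.79 km⁻¹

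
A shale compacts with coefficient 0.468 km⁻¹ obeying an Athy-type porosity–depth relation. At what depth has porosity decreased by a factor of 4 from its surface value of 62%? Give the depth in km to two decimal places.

φ/φ₀ = 1/4 ⇒ exp(−k·d) = 1/4 ⇒ d = ln(4) / k
d = 1.3863 / 0.468 = 2.962 km

2.96 km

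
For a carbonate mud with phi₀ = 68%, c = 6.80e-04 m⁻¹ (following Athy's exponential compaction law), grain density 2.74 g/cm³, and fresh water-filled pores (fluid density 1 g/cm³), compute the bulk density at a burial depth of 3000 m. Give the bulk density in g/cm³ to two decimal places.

Working in km (1 km = 1000 m; c in km⁻¹ = c in m⁻¹ × 1000):
Porosity at depth: phi = 0.68·exp(−0.68×3) = 0.68×0.1300 = 0.0884
Bulk density: ρ_b = (1−phi)ρ_g + phi·ρ_f = 0.9116×2.74 + 0.0884×1
       = 2.498 + 0.088 = 2.586 g/cm³

2.59 g/cm³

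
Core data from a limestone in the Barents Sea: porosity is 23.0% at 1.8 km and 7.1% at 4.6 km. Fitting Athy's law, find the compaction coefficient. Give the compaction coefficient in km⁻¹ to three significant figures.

0.420 km⁻¹

Athy: phi(Z) = phi₀ e^(−cZ) ⇒ phi₁/phi₂ = e^{c(Z₂−Z₁)} ⇒ c = ln(phi₁/phi₂)/(Z₂−Z₁)
c = ln(0.23/0.071) / (4.6 − 1.8) = ln(3.239) / 2.8 = 1.1754 / 2.8 = 0.4198 km⁻¹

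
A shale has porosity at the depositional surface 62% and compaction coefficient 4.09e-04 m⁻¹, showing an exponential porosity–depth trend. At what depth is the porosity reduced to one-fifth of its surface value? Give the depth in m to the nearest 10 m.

3940 m

Working in km (1 km = 1000 m; k in km⁻¹ = k in m⁻¹ × 1000):
phi/phi₀ = 1/5 ⇒ exp(−k·Z) = 1/5 ⇒ Z = ln(5) / k
Z = 1.6094 / 0.409 = 3.935 km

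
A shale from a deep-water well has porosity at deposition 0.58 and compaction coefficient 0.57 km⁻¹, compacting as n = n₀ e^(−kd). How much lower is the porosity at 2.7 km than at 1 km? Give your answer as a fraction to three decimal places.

n(1) = 0.58·e^(−0.57×1) = 0.3280
n(2.7) = 0.58·e^(−0.57×2.7) = 0.1245
Δn = 0.3280 − 0.1245 = 0.2035

0.204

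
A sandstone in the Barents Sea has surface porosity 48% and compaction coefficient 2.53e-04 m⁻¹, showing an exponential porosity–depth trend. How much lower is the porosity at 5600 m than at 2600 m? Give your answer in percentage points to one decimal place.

13.2 percentage points

Working in km (1 km = 1000 m; c in km⁻¹ = c in m⁻¹ × 1000):
φ(2.6) = 0.48·e^(−0.253×2.6) = 0.2486
φ(5.6) = 0.48·e^(−0.253×5.6) = 0.1164
Δφ = 0.2486 − 0.1164 = 0.1322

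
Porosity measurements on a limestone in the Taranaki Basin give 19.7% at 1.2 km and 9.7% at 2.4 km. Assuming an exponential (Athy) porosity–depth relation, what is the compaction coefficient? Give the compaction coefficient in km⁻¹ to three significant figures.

0.590 km⁻¹

Athy: phi(z) = phi₀ e^(−βz) ⇒ phi₁/phi₂ = e^{β(z₂−z₁)} ⇒ β = ln(phi₁/phi₂)/(z₂−z₁)
β = ln(0.197/0.097) / (2.4 − 1.2) = ln(2.031) / 1.2 = 0.7085 / 1.2 = 0.5904 km⁻¹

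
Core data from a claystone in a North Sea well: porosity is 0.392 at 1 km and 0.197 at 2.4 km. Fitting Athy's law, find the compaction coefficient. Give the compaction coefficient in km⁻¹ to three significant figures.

0.491 km⁻¹

Athy: n(z) = n₀ e^(−kz) ⇒ n₁/n₂ = e^{k(z₂−z₁)} ⇒ k = ln(n₁/n₂)/(z₂−z₁)
k = ln(0.392/0.197) / (2.4 − 1) = ln(1.99) / 1.4 = 0.6881 / 1.4 = 0.4915 km⁻¹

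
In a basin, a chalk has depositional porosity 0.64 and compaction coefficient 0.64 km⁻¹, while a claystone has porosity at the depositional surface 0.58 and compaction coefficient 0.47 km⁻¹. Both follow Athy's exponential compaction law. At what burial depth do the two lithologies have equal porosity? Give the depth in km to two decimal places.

Set φ₀ₐ e^(−kₐz) = φ₀ᵦ e^(−kᵦz) ⇒ ln(φ₀ₐ/φ₀ᵦ) = (kₐ − kᵦ)·z
z = ln(0.64/0.58) / (0.64 − 0.47) = 0.0984 / 0.17 = 0.579 km

0.58 km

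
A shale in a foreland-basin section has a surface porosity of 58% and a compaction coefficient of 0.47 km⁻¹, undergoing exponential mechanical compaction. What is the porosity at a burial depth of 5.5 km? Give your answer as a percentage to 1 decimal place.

4.4%

φ = φ₀·exp(−β·z) = 0.58 × exp(−0.47 × 5.5) = 0.58 × exp(−2.585)
  = 0.58 × 0.0754 = 0.0437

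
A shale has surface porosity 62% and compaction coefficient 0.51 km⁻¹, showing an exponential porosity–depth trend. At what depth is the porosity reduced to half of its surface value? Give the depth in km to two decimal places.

1.36 km

n/n₀ = 1/2 ⇒ exp(−c·d) = 1/2 ⇒ d = ln(2) / c
d = 0.6931 / 0.51 = 1.359 km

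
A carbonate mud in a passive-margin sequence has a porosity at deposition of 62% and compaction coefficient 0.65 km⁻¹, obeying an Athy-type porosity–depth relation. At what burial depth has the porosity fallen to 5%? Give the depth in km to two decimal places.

Invert Athy's law: z = ln(n₀/n) / β
z = ln(0.62/0.05) / 0.65 = ln(12.4) / 0.65 = 2.5177 / 0.65 = 3.873 km

3.87 km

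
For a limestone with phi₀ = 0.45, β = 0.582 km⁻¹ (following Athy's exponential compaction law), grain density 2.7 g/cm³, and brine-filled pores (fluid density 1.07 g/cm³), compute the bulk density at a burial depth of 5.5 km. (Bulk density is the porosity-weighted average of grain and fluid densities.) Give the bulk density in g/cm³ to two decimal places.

Porosity at depth: phi = 0.45·exp(−0.582×5.5) = 0.45×0.0407 = 0.0183
Bulk density: ρ_b = (1−phi)ρ_g + phi·ρ_f = 0.9817×2.7 + 0.0183×1.07
       = 2.651 + 0.020 = 2.670 g/cm³

2.67 g/cm³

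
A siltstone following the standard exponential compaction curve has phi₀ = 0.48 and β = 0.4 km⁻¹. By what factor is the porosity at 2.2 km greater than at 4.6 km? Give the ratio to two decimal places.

phi(Z₁)/phi(Z₂) = e^(−β·Z₁)/e^(−β·Z₂) = e^{β(Z₂−Z₁)}
= exp(0.4 × 2.4) = exp(0.96) = 2.6117

2.61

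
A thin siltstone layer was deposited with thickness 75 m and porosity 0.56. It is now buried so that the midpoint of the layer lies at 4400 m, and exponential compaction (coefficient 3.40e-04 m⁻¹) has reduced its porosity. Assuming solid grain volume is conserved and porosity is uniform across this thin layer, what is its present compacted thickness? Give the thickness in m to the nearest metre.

Working in km (1 km = 1000 m; β in km⁻¹ = β in m⁻¹ × 1000):
Porosity at 4.4 km: phi = 0.56·exp(−0.34×4.4) = 0.1255
Solid-volume conservation: h(1−phi) = h₀(1−phi₀) ⇒ h = h₀·(1−phi₀)/(1−phi)
h = 0.075 × (1 − 0.56)/(1 − 0.1255) = 0.075 × 0.5031 = 0.0377 km

38 m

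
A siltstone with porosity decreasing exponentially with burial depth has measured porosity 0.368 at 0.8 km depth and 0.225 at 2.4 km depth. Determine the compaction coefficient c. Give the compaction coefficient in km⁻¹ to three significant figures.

0.307 km⁻¹

Athy: φ(z) = φ₀ e^(−cz) ⇒ φ₁/φ₂ = e^{c(z₂−z₁)} ⇒ c = ln(φ₁/φ₂)/(z₂−z₁)
c = ln(0.368/0.225) / (2.4 − 0.8) = ln(1.636) / 1.6 = 0.4920 / 1.6 = 0.3075 km⁻¹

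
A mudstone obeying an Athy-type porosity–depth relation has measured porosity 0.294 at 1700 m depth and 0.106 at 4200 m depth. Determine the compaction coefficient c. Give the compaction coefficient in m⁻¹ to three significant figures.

0.000408 m⁻¹

Working in km (1 km = 1000 m; c in km⁻¹ = c in m⁻¹ × 1000):
Athy: φ(Z) = φ₀ e^(−cZ) ⇒ φ₁/φ₂ = e^{c(Z₂−Z₁)} ⇒ c = ln(φ₁/φ₂)/(Z₂−Z₁)
c = ln(0.294/0.106) / (4.2 − 1.7) = ln(2.774) / 2.5 = 1.0201 / 2.5 = 0.4081 km⁻¹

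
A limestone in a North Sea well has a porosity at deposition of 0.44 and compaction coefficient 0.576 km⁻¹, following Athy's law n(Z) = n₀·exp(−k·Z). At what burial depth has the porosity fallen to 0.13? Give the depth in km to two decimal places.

2.12 km

Invert Athy's law: Z = ln(n₀/n) / k
Z = ln(0.44/0.13) / 0.576 = ln(3.385) / 0.576 = 1.2192 / 0.576 = 2.117 km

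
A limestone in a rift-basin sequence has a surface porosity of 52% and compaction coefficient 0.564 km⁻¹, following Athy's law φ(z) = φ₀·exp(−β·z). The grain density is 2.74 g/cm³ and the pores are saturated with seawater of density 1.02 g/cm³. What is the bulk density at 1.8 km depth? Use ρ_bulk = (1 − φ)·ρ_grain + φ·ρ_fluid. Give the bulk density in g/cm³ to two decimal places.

2.42 g/cm³

Porosity at depth: φ = 0.52·exp(−0.564×1.8) = 0.52×0.3623 = 0.1884
Bulk density: ρ_b = (1−φ)ρ_g + φ·ρ_f = 0.8116×2.74 + 0.1884×1.02
       = 2.224 + 0.192 = 2.416 g/cm³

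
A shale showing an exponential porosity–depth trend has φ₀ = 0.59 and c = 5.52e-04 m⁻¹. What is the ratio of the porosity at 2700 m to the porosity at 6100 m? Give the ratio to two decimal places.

Working in km (1 km = 1000 m; c in km⁻¹ = c in m⁻¹ × 1000):
φ(d₁)/φ(d₂) = e^(−c·d₁)/e^(−c·d₂) = e^{c(d₂−d₁)}
= exp(0.552 × 3.4) = exp(1.877) = 6.5326

6.53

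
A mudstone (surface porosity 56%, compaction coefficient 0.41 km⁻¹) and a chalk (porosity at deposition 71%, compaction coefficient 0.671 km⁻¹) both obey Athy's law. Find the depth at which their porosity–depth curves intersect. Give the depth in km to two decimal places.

Set phi₀ₐ e^(−βₐd) = phi₀ᵦ e^(−βᵦd) ⇒ ln(phi₀ₐ/phi₀ᵦ) = (βₐ − βᵦ)·d
d = ln(0.56/0.71) / (0.41 − 0.671) = -0.2373 / -0.261 = 0.909 km

0.91 km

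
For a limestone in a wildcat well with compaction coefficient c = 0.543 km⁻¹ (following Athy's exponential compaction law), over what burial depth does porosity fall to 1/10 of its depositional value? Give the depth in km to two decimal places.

4.24 km

n/n₀ = 1/10 ⇒ exp(−c·Z) = 1/10 ⇒ Z = ln(10) / c
Z = 2.3026 / 0.543 = 4.240 km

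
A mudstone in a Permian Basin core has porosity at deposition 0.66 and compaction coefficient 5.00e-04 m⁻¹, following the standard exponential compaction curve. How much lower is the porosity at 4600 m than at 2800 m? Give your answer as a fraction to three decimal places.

0.097

Working in km (1 km = 1000 m; β in km⁻¹ = β in m⁻¹ × 1000):
φ(2.8) = 0.66·e^(−0.5×2.8) = 0.1628
φ(4.6) = 0.66·e^(−0.5×4.6) = 0.0662
Δφ = 0.1628 − 0.0662 = 0.0966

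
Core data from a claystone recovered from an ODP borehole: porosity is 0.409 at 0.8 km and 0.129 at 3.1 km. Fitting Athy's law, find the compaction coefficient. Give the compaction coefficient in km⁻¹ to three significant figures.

0.502 km⁻¹

Athy: φ(Z) = φ₀ e^(−kZ) ⇒ φ₁/φ₂ = e^{k(Z₂−Z₁)} ⇒ k = ln(φ₁/φ₂)/(Z₂−Z₁)
k = ln(0.409/0.129) / (3.1 − 0.8) = ln(3.171) / 2.3 = 1.1539 / 2.3 = 0.5017 km⁻¹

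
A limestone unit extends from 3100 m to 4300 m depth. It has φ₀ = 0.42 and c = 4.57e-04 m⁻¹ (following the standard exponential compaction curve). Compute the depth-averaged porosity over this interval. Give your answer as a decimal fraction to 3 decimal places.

0.078

Working in km (1 km = 1000 m; c in km⁻¹ = c in m⁻¹ × 1000):
⟨φ⟩ = (1/(d₂−d₁)) ∫ φ₀ e^(−cd) dd = φ₀·(e^(−c·d₁) − e^(−c·d₂)) / (c·(d₂−d₁))
e^(−0.457×3.1) = 0.2425; e^(−0.457×4.3) = 0.1401
⟨φ⟩ = 0.42 × (0.2425 − 0.1401) / (0.457 × 1.2) = 0.42 × 0.1867 = 0.0784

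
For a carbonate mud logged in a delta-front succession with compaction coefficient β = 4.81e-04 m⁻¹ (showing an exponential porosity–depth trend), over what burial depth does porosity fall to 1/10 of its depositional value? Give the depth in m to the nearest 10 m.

4790 m

Working in km (1 km = 1000 m; β in km⁻¹ = β in m⁻¹ × 1000):
phi/phi₀ = 1/10 ⇒ exp(−β·z) = 1/10 ⇒ z = ln(10) / β
z = 2.3026 / 0.481 = 4.787 km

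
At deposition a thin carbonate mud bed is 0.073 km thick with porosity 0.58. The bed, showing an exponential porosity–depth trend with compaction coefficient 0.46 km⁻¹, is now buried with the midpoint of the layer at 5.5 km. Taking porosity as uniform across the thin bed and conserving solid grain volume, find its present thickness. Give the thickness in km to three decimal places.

0.032 km

Porosity at 5.5 km: phi = 0.58·exp(−0.46×5.5) = 0.0462
Solid-volume conservation: h(1−phi) = h₀(1−phi₀) ⇒ h = h₀·(1−phi₀)/(1−phi)
h = 0.073 × (1 − 0.58)/(1 − 0.0462) = 0.073 × 0.4403 = 0.0321 km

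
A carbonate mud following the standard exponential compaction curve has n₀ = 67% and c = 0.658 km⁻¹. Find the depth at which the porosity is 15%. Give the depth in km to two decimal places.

2.27 km

Invert Athy's law: d = ln(n₀/n) / c
d = ln(0.67/0.15) / 0.658 = ln(4.467) / 0.658 = 1.4966 / 0.658 = 2.275 km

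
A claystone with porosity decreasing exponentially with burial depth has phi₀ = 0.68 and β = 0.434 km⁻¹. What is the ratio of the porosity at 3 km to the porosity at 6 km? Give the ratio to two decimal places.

3.68

phi(z₁)/phi(z₂) = e^(−β·z₁)/e^(−β·z₂) = e^{β(z₂−z₁)}
= exp(0.434 × 3) = exp(1.302) = 3.6766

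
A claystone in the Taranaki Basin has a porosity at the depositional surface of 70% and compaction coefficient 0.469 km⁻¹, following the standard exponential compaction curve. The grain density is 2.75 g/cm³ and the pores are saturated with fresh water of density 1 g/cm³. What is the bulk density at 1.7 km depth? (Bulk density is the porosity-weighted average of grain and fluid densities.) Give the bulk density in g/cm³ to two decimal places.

Porosity at depth: φ = 0.7·exp(−0.469×1.7) = 0.7×0.4505 = 0.3154
Bulk density: ρ_b = (1−φ)ρ_g + φ·ρ_f = 0.6846×2.75 + 0.3154×1
       = 1.883 + 0.315 = 2.198 g/cm³

2.20 g/cm³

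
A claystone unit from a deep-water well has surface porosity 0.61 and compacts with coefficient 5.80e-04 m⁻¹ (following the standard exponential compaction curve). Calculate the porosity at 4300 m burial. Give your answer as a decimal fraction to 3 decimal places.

Working in km (1 km = 1000 m; β in km⁻¹ = β in m⁻¹ × 1000):
n = n₀·exp(−β·z) = 0.61 × exp(−0.58 × 4.3) = 0.61 × exp(−2.494)
  = 0.61 × 0.0826 = 0.0504

0.050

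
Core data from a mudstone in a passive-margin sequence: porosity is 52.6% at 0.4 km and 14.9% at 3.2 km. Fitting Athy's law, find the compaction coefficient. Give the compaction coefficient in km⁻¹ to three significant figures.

0.450 km⁻¹

Athy: φ(d) = φ₀ e^(−kd) ⇒ φ₁/φ₂ = e^{k(d₂−d₁)} ⇒ k = ln(φ₁/φ₂)/(d₂−d₁)
k = ln(0.526/0.149) / (3.2 − 0.4) = ln(3.53) / 2.8 = 1.2614 / 2.8 = 0.4505 km⁻¹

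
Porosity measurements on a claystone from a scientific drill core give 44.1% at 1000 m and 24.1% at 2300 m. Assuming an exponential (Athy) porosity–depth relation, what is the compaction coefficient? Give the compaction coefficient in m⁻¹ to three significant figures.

0.000465 m⁻¹

Working in km (1 km = 1000 m; β in km⁻¹ = β in m⁻¹ × 1000):
Athy: phi(z) = phi₀ e^(−βz) ⇒ phi₁/phi₂ = e^{β(z₂−z₁)} ⇒ β = ln(phi₁/phi₂)/(z₂−z₁)
β = ln(0.441/0.241) / (2.3 − 1) = ln(1.83) / 1.3 = 0.6042 / 1.3 = 0.4648 km⁻¹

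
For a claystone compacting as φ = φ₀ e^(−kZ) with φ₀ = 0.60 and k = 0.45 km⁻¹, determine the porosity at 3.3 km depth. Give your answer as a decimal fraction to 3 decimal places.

φ = φ₀·exp(−k·Z) = 0.6 × exp(−0.45 × 3.3) = 0.6 × exp(−1.485)
  = 0.6 × 0.2265 = 0.1359

0.136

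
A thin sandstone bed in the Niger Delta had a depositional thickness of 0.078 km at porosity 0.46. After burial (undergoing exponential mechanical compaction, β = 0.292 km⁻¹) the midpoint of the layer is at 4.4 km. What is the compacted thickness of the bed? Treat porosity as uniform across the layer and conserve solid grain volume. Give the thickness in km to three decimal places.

0.048 km

Porosity at 4.4 km: φ = 0.46·exp(−0.292×4.4) = 0.1273
Solid-volume conservation: h(1−φ) = h₀(1−φ₀) ⇒ h = h₀·(1−φ₀)/(1−φ)
h = 0.078 × (1 − 0.46)/(1 − 0.1273) = 0.078 × 0.6188 = 0.0483 km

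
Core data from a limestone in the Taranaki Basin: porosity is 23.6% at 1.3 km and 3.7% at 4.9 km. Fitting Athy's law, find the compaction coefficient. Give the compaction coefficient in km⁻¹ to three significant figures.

0.515 km⁻¹

Athy: φ(z) = φ₀ e^(−cz) ⇒ φ₁/φ₂ = e^{c(z₂−z₁)} ⇒ c = ln(φ₁/φ₂)/(z₂−z₁)
c = ln(0.236/0.037) / (4.9 − 1.3) = ln(6.378) / 3.6 = 1.8529 / 3.6 = 0.5147 km⁻¹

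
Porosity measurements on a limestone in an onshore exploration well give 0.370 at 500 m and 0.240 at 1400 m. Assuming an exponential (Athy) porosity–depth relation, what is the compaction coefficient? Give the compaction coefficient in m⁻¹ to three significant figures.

Working in km (1 km = 1000 m; β in km⁻¹ = β in m⁻¹ × 1000):
Athy: phi(z) = phi₀ e^(−βz) ⇒ phi₁/phi₂ = e^{β(z₂−z₁)} ⇒ β = ln(phi₁/phi₂)/(z₂−z₁)
β = ln(0.37/0.24) / (1.4 − 0.5) = ln(1.542) / 0.9 = 0.4329 / 0.9 = 0.481 km⁻¹

0.000481 m⁻¹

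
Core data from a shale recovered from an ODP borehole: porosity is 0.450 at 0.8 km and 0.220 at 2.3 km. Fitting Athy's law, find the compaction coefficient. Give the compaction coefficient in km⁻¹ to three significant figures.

Athy: φ(z) = φ₀ e^(−βz) ⇒ φ₁/φ₂ = e^{β(z₂−z₁)} ⇒ β = ln(φ₁/φ₂)/(z₂−z₁)
β = ln(0.45/0.22) / (2.3 − 0.8) = ln(2.045) / 1.5 = 0.7156 / 1.5 = 0.4771 km⁻¹

0.477 km⁻¹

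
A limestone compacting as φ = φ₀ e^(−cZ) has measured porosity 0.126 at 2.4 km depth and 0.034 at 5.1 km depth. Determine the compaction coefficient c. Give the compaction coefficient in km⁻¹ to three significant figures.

0.485 km⁻¹

Athy: φ(Z) = φ₀ e^(−cZ) ⇒ φ₁/φ₂ = e^{c(Z₂−Z₁)} ⇒ c = ln(φ₁/φ₂)/(Z₂−Z₁)
c = ln(0.126/0.034) / (5.1 − 2.4) = ln(3.706) / 2.7 = 1.3099 / 2.7 = 0.4852 km⁻¹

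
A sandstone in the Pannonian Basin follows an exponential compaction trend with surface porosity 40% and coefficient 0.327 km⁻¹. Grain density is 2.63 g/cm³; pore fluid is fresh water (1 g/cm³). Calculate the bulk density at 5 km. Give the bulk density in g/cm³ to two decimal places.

2.50 g/cm³

Porosity at depth: n = 0.4·exp(−0.327×5) = 0.4×0.1950 = 0.0780
Bulk density: ρ_b = (1−n)ρ_g + n·ρ_f = 0.9220×2.63 + 0.0780×1
       = 2.425 + 0.078 = 2.503 g/cm³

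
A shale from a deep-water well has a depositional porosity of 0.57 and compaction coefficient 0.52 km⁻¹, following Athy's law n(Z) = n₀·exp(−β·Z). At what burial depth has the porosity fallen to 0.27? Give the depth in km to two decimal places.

1.44 km

Invert Athy's law: Z = ln(n₀/n) / β
Z = ln(0.57/0.27) / 0.52 = ln(2.111) / 0.52 = 0.7472 / 0.52 = 1.437 km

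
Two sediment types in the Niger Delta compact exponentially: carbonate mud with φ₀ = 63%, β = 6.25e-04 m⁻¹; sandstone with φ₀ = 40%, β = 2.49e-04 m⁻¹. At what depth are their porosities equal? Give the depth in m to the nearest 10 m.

Working in km (1 km = 1000 m; β in km⁻¹ = β in m⁻¹ × 1000):
Set φ₀ₐ e^(−βₐz) = φ₀ᵦ e^(−βᵦz) ⇒ ln(φ₀ₐ/φ₀ᵦ) = (βₐ − βᵦ)·z
z = ln(0.63/0.4) / (0.625 − 0.249) = 0.4543 / 0.376 = 1.208 km

1210 m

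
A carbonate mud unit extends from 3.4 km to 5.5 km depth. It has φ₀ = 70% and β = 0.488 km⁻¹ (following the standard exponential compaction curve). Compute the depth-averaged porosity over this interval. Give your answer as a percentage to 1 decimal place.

⟨φ⟩ = (1/(z₂−z₁)) ∫ φ₀ e^(−βz) dz = φ₀·(e^(−β·z₁) − e^(−β·z₂)) / (β·(z₂−z₁))
e^(−0.488×3.4) = 0.1903; e^(−0.488×5.5) = 0.0683
⟨φ⟩ = 0.7 × (0.1903 − 0.0683) / (0.488 × 2.1) = 0.7 × 0.1190 = 0.0833

8.3%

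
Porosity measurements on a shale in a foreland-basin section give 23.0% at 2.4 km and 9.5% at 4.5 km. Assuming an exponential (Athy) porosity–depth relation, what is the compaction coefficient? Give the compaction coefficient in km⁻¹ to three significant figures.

0.421 km⁻¹

Athy: phi(d) = phi₀ e^(−kd) ⇒ phi₁/phi₂ = e^{k(d₂−d₁)} ⇒ k = ln(phi₁/phi₂)/(d₂−d₁)
k = ln(0.23/0.095) / (4.5 − 2.4) = ln(2.421) / 2.1 = 0.8842 / 2.1 = 0.421 km⁻¹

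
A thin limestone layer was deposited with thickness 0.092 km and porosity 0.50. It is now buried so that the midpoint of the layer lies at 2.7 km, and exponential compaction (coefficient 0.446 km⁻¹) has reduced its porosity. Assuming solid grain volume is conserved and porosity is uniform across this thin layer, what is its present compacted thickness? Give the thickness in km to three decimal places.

Porosity at 2.7 km: n = 0.5·exp(−0.446×2.7) = 0.1500
Solid-volume conservation: h(1−n) = h₀(1−n₀) ⇒ h = h₀·(1−n₀)/(1−n)
h = 0.092 × (1 − 0.5)/(1 − 0.1500) = 0.092 × 0.5882 = 0.0541 km

0.054 km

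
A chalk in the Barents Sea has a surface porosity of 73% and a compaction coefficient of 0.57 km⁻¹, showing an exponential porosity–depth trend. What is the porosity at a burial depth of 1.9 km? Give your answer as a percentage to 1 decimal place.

24.7%

φ = φ₀·exp(−c·d) = 0.73 × exp(−0.57 × 1.9) = 0.73 × exp(−1.083)
  = 0.73 × 0.3386 = 0.2472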